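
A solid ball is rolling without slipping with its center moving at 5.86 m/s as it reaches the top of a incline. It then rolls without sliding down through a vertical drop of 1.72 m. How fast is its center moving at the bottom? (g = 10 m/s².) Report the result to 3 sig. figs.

Here I = (2/5)MR², so the shape factor k = I/(MR²) = 0.4.
Pure rolling means v = ωR; then KE = ½Mv² + ½I(v/R)² = ½(1+k)Mv² = (7/10)Mv².
Conserving energy between top and bottom: (7/10)Mv² = (7/10)Mv₀² + Mgh, hence v² = v₀² + 2gh/(1+k).
v = √(5.86² + 2×10×1.72/1.4) = √58.91 ≈ 7.68 m/s.

v ≈ 7.68 m/s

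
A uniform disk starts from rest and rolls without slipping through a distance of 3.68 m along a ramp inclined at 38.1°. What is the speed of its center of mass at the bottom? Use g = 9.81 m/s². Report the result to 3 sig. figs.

With I = (1/2)MR², the ratio k = I/(MR²) is 0.5.
Pure rolling means v = ωR; then KE = ½Mv² + ½I(v/R)² = ½(1+k)Mv² = (3/4)Mv².
The vertical drop is h = L sinθ = 3.68 × sin38.1° = 2.271 m.
Setting Mgh = (3/4)Mv² gives v = √(2gh/(1+k)) = √(2·9.81·2.271/1.5) ≈ 5.45 m/s.

v ≈ 5.45 m/s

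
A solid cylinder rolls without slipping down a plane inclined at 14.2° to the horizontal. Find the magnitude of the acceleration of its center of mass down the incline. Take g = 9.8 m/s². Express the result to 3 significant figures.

The moment of inertia is (1/2)MR², giving k ≡ I/(MR²) = 0.5.
Newton's second law down the slope: Mg sinθ − f = Ma. The torque equation fR = Iα (with α = a/R) gives f = kMa.
Eliminating f: Mg sinθ = (1+k)Ma, so a = g sinθ/(1+k) = 9.8 × sin14.2° / 1.5 ≈ 1.60 m/s².

a ≈ 1.60 m/s²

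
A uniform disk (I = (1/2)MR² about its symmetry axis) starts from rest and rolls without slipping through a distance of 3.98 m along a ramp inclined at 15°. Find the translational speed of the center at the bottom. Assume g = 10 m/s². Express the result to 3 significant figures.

With I = (1/2)MR², the ratio k = I/(MR²) is 0.5.
Since it rolls without slipping, ω = v/R and KE = ½Mv² + ½Iω² = ½(1+k)Mv² = (3/4)Mv².
The vertical drop is h = L sinθ = 3.98 × sin15° = 1.03 m.
Setting Mgh = (3/4)Mv² gives v = √(2gh/(1+k)) = √(2·10·1.03/1.5) ≈ 3.71 m/s.

v ≈ 3.71 m/s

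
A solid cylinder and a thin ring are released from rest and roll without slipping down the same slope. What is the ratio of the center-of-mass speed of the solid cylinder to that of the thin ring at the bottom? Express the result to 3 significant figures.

v_ratio ≈ 1.15

Each satisfies Mgh = ½(1+k)Mv² with k = I/(MR²), so v ∝ 1/√(1+k).
For the solid cylinder k = 0.5; for the thin ring k = 1.
v₁/v₂ = √((1+k₂)/(1+k₁)) = √(2/1.5) ≈ 1.15.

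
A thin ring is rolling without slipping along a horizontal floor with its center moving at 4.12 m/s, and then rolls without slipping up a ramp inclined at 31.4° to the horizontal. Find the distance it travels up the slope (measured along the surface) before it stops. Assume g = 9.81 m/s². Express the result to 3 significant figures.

d ≈ 3.32 m

The moment of inertia is MR², giving k ≡ I/(MR²) = 1.
Pure rolling means v = ωR; then KE = ½Mv² + ½I(v/R)² = ½(1+k)Mv² = Mv².
Setting this equal to Mgh gives the vertical rise h = (1+k)v₀²/(2g) = 2×4.12²/(2×9.81) = 1.73 m.
Along the incline, d = h/sinθ = 1.73/sin31.4° ≈ 3.32 m.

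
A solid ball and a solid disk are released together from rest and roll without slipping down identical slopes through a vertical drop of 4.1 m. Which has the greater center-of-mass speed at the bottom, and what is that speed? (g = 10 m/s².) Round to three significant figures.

For rolling without slipping, Mgh = ½(1+k)Mv² where k = I/(MR²), so v = √(2gh/(1+k)).
Solid ball: k = 0.4, giving v = √(2×10×4.1/1.4) = 7.653 m/s.
Solid disk: k = 0.5, giving v = √(2×10×4.1/1.5) = 7.394 m/s.
The smaller k wins: the solid ball, at ≈ 7.65 m/s.

the solid ball, at v ≈ 7.65 m/s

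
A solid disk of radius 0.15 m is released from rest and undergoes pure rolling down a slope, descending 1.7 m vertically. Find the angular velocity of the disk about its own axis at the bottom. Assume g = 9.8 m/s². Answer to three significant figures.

ω ≈ 31.4 rad/s

Here I = (1/2)MR², so the shape factor k = I/(MR²) = 0.5.
The rolling condition ω = v/R makes the rotational term ½I(v/R)² = ½kMv², so KE_total = ½(1+k)Mv² = (3/4)Mv².
Energy conservation Mgh = ½(1+k)Mv² gives v = √(2gh/(1+k)) = √(2 × 9.8 × 1.7 / 1.5) = 4.713 m/s.
The angular speed follows from ω = v/R = 4.713/0.15 ≈ 31.4 rad/s.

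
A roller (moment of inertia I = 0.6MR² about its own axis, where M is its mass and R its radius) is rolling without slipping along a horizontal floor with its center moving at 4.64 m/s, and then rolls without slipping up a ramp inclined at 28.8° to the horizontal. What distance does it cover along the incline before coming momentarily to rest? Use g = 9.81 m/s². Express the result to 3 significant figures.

d ≈ 3.64 m

With I = 0.6MR², the ratio k = I/(MR²) is 0.6.
The rolling condition ω = v/R makes the rotational term ½I(v/R)² = ½kMv², so KE_total = ½(1+k)Mv² = (4/5)Mv².
Setting this equal to Mgh gives the vertical rise h = (1+k)v₀²/(2g) = 1.6×4.64²/(2×9.81) = 1.756 m.
The distance along the slope is d = h/sinθ = 1.756/sin28.8° ≈ 3.64 m.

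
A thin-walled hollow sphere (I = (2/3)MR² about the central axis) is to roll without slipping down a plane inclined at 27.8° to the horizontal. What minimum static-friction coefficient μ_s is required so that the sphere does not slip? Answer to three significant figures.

μ_min ≈ 0.211

With I = (2/3)MR², the ratio k = I/(MR²) is 2/3.
Along the incline Mg sinθ − f = Ma, and torque about the center fR = Iα = kMR²(a/R) gives f = kMa.
These give a = g sinθ/(1+k) and the required friction f = kMg sinθ/(1+k).
With N = Mg cosθ, the no-slip condition f ≤ μN gives μ_min = f/N = k tanθ/(1+k).
μ_min = (2/3) × tan27.8° / 1.667 ≈ 0.211.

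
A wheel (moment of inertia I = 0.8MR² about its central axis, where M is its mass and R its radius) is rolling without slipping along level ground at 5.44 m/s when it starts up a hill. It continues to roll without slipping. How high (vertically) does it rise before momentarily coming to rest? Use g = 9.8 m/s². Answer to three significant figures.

The moment of inertia is 0.8MR², giving k ≡ I/(MR²) = 0.8.
Rolling without slipping gives ω = v/R, so the total kinetic energy is ½Mv² + ½Iω² = ½(1+k)Mv² = (9/10)Mv².
All of this converts to potential energy at the highest point: (9/10)Mv₀² = Mgh.
Thus h = (1+k)v₀²/(2g) = 1.8 × 5.44² / (2 × 9.8) ≈ 2.72 m.

h ≈ 2.72 m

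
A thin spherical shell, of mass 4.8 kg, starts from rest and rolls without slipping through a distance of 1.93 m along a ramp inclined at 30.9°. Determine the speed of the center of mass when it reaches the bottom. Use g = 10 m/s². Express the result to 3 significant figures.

v ≈ 3.45 m/s

With I = (2/3)MR², the ratio k = I/(MR²) is 2/3.
The rolling condition ω = v/R makes the rotational term ½I(v/R)² = ½kMv², so KE_total = ½(1+k)Mv² = (5/6)Mv².
The vertical drop is h = L sinθ = 1.93 × sin30.9° = 0.9911 m.
Setting Mgh = (5/6)Mv² gives v = √(2gh/(1+k)) = √(2·10·0.9911/1.667) ≈ 3.45 m/s.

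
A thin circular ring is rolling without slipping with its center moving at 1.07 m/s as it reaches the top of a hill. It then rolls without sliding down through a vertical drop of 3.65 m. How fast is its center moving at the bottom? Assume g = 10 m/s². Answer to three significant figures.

For this body I = MR², i.e. k = I/(MR²) = 1.
The rolling condition ω = v/R makes the rotational term ½I(v/R)² = ½kMv², so KE_total = ½(1+k)Mv² = Mv².
Energy conservation: Mv₀² + Mgh = Mv², so v² = v₀² + 2gh/(1+k).
v = √(1.07² + 2×10×3.65/2) = √37.64 ≈ 6.14 m/s.

v ≈ 6.14 m/s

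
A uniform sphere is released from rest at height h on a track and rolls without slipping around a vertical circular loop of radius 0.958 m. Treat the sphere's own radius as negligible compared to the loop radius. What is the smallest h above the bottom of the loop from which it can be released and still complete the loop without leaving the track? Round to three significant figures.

h_min ≈ 2.59 m

With I = (2/5)MR², the ratio k = I/(MR²) is 0.4.
At the top of the loop, the minimum-contact condition is Mg = Mv_top²/r, so v_top² = gr.
With ω = v/R, the kinetic energy at speed v is ½(1+k)Mv² = (7/10)Mv².
Energy conservation from release (height h) to the top (height 2r): Mgh = Mg(2r) + (7/10)M·gr.
Thus h_min = 2r + (1+k)r/2 = r(2 + 1.4/2) = 0.958 × 2.7 ≈ 2.59 m.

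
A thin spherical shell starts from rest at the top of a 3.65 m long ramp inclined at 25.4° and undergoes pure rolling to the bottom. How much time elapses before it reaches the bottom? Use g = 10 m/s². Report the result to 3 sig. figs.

t ≈ 1.68 s

With I = (2/3)MR², the ratio k = I/(MR²) is 2/3.
Along the incline Mg sinθ − f = Ma, and torque about the center fR = Iα = kMR²(a/R) gives f = kMa.
Hence a = g sinθ/(1+k) = 10×sin25.4°/1.667 = 2.574 m/s².
Starting from rest, L = ½at², so t = √(2L/a) = √(2×3.65/2.574) ≈ 1.68 s.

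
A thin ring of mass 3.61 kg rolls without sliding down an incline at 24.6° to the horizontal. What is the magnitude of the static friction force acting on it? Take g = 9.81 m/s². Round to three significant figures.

With I = MR², the ratio k = I/(MR²) is 1.
Newton's second law down the slope: Mg sinθ − f = Ma. The torque equation fR = Iα (with α = a/R) gives f = kMa.
Combining, a = g sinθ/(1+k) and f = kMa = kMg sinθ/(1+k).
f = 1 × 3.61 × 9.81 × sin24.6° / 2 ≈ 7.37 N.

f ≈ 7.37 N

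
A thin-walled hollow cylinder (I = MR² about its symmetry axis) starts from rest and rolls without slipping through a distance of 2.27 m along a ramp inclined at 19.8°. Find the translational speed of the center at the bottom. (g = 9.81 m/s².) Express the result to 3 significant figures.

For this body I = MR², i.e. k = I/(MR²) = 1.
Rolling without slipping gives ω = v/R, so the total kinetic energy is ½Mv² + ½Iω² = ½(1+k)Mv² = Mv².
The vertical drop is h = L sinθ = 2.27 × sin19.8° = 0.7689 m.
Energy conservation: Mgh = Mv², so v = √(2gh/(1+k)) = √(2 × 9.81 × 0.7689 / 2) ≈ 2.75 m/s.

v ≈ 2.75 m/s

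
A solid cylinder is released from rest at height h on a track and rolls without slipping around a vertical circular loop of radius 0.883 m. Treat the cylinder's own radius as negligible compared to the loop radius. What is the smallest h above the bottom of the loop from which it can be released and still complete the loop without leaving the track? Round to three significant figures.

h_min ≈ 2.43 m

For this body I = (1/2)MR², i.e. k = I/(MR²) = 0.5.
At the top, contact is just lost when gravity alone supplies the centripetal force: Mg = Mv_top²/r, i.e. v_top² = gr.
With ω = v/R, the kinetic energy at speed v is ½(1+k)Mv² = (3/4)Mv².
Energy conservation from release (height h) to the top (height 2r): Mgh = Mg(2r) + (3/4)M·gr.
Thus h_min = 2r + (1+k)r/2 = r(2 + 1.5/2) = 0.883 × 2.75 ≈ 2.43 m.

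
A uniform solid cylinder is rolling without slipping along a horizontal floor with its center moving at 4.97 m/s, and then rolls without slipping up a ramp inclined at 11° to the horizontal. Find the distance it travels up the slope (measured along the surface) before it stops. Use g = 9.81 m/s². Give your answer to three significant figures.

d ≈ 9.90 m

The moment of inertia is (1/2)MR², giving k ≡ I/(MR²) = 0.5.
Rolling without slipping gives ω = v/R, so the total kinetic energy is ½Mv² + ½Iω² = ½(1+k)Mv² = (3/4)Mv².
Setting this equal to Mgh gives the vertical rise h = (1+k)v₀²/(2g) = 1.5×4.97²/(2×9.81) = 1.888 m.
The distance along the slope is d = h/sinθ = 1.888/sin11° ≈ 9.90 m.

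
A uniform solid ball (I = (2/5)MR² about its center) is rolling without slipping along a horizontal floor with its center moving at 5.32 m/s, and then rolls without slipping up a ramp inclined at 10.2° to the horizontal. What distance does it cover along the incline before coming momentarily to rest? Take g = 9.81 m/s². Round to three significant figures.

d ≈ 11.4 m

Here I = (2/5)MR², so the shape factor k = I/(MR²) = 0.4.
Since it rolls without slipping, ω = v/R and KE = ½Mv² + ½Iω² = ½(1+k)Mv² = (7/10)Mv².
Setting this equal to Mgh gives the vertical rise h = (1+k)v₀²/(2g) = 1.4×5.32²/(2×9.81) = 2.02 m.
Along the incline, d = h/sinθ = 2.02/sin10.2° ≈ 11.4 m.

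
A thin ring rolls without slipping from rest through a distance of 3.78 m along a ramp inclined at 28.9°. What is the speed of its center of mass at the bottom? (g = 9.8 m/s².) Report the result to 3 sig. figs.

The moment of inertia is MR², giving k ≡ I/(MR²) = 1.
Pure rolling means v = ωR; then KE = ½Mv² + ½I(v/R)² = ½(1+k)Mv² = Mv².
The vertical drop is h = L sinθ = 3.78 × sin28.9° = 1.827 m.
Energy conservation: Mgh = Mv², so v = √(2gh/(1+k)) = √(2 × 9.8 × 1.827 / 2) ≈ 4.23 m/s.

v ≈ 4.23 m/s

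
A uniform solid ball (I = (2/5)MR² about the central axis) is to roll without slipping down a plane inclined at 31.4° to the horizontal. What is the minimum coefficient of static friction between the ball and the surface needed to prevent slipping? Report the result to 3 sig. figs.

μ_min ≈ 0.174

The moment of inertia is (2/5)MR², giving k ≡ I/(MR²) = 0.4.
Along the incline Mg sinθ − f = Ma, and torque about the center fR = Iα = kMR²(a/R) gives f = kMa.
These give a = g sinθ/(1+k) and the required friction f = kMg sinθ/(1+k).
The normal force is N = Mg cosθ, so μ_min = f/N = k tanθ/(1+k).
μ_min = 0.4 × tan31.4° / 1.4 ≈ 0.174.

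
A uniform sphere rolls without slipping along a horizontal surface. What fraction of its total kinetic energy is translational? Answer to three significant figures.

fraction ≈ 0.714

For this body I = (2/5)MR², i.e. k = I/(MR²) = 0.4.
With ω = v/R, KE_trans = ½Mv² and KE_rot = ½Iω² = ½kMv², so KE_total = ½(1+k)Mv².
The translational fraction is therefore 1/(1+k) = 1/1.4 ≈ 0.714.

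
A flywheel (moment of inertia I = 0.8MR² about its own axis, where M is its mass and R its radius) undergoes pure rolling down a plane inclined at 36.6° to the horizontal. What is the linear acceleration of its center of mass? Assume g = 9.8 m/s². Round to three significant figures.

The moment of inertia is 0.8MR², giving k ≡ I/(MR²) = 0.8.
Translational: Mg sinθ − f = Ma. Rotational about the CM: fR = Iα = kMRa, so f = kMa.
Eliminating f: Mg sinθ = (1+k)Ma, so a = g sinθ/(1+k) = 9.8 × sin36.6° / 1.8 ≈ 3.25 m/s².

a ≈ 3.25 m/s²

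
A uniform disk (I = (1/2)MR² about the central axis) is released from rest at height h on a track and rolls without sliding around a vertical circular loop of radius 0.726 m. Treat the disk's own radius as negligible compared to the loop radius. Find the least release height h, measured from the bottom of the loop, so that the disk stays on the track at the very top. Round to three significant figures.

h_min ≈ 2.00 m

With I = (1/2)MR², the ratio k = I/(MR²) is 0.5.
At the top of the loop, the minimum-contact condition is Mg = Mv_top²/r, so v_top² = gr.
With ω = v/R, the kinetic energy at speed v is ½(1+k)Mv² = (3/4)Mv².
Energy conservation from release (height h) to the top (height 2r): Mgh = Mg(2r) + (3/4)M·gr.
Thus h_min = 2r + (1+k)r/2 = r(2 + 1.5/2) = 0.726 × 2.75 ≈ 2.00 m.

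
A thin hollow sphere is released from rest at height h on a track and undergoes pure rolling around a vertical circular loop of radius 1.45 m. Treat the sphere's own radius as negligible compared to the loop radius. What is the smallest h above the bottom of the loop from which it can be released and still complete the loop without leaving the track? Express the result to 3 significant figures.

h_min ≈ 4.11 m

For this body I = (2/3)MR², i.e. k = I/(MR²) = 2/3.
At the top, contact is just lost when gravity alone supplies the centripetal force: Mg = Mv_top²/r, i.e. v_top² = gr.
With ω = v/R, the kinetic energy at speed v is ½(1+k)Mv² = (5/6)Mv².
Energy conservation from release (height h) to the top (height 2r): Mgh = Mg(2r) + (5/6)M·gr.
Thus h_min = 2r + (1+k)r/2 = r(2 + 1.667/2) = 1.45 × 2.833 ≈ 4.11 m.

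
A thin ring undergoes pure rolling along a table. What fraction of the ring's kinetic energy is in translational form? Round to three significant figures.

fraction ≈ 0.500

For this body I = MR², i.e. k = I/(MR²) = 1.
Since ω = v/R, the translational part is ½Mv² and the rotational part is ½I(v/R)² = ½kMv²; the total is ½(1+k)Mv².
The translational fraction is therefore 1/(1+k) = 1/2 ≈ 0.500.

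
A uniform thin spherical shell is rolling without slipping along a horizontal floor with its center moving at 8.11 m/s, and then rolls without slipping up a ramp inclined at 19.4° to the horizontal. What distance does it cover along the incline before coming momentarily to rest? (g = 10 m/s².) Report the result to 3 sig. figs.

d ≈ 16.5 m

For this body I = (2/3)MR², i.e. k = I/(MR²) = 2/3.
The rolling condition ω = v/R makes the rotational term ½I(v/R)² = ½kMv², so KE_total = ½(1+k)Mv² = (5/6)Mv².
Setting this equal to Mgh gives the vertical rise h = (1+k)v₀²/(2g) = 1.667×8.11²/(2×10) = 5.481 m.
Along the incline, d = h/sinθ = 5.481/sin19.4° ≈ 16.5 m.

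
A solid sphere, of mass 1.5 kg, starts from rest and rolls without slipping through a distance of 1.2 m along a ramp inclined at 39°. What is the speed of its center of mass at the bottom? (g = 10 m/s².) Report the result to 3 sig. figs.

v ≈ 3.28 m/s

The moment of inertia is (2/5)MR², giving k ≡ I/(MR²) = 0.4.
Pure rolling means v = ωR; then KE = ½Mv² + ½I(v/R)² = ½(1+k)Mv² = (7/10)Mv².
The vertical drop is h = L sinθ = 1.2 × sin39° = 0.7552 m.
Energy conservation: Mgh = (7/10)Mv², so v = √(2gh/(1+k)) = √(2 × 10 × 0.7552 / 1.4) ≈ 3.28 m/s.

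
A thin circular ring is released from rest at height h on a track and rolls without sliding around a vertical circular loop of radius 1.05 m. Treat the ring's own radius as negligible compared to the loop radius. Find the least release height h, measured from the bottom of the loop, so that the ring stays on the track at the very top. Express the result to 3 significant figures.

h_min ≈ 3.15 m

For this body I = MR², i.e. k = I/(MR²) = 1.
At the top of the loop, the minimum-contact condition is Mg = Mv_top²/r, so v_top² = gr.
With ω = v/R, the kinetic energy at speed v is ½(1+k)Mv² = Mv².
Energy conservation from release (height h) to the top (height 2r): Mgh = Mg(2r) + M·gr.
Thus h_min = 2r + (1+k)r/2 = r(2 + 2/2) = 1.05 × 3 ≈ 3.15 m.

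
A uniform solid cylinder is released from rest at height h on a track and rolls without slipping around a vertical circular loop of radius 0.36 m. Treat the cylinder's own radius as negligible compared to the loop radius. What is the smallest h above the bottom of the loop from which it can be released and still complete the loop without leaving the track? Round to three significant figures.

h_min ≈ 0.990 m

For this body I = (1/2)MR², i.e. k = I/(MR²) = 0.5.
At the top, contact is just lost when gravity alone supplies the centripetal force: Mg = Mv_top²/r, i.e. v_top² = gr.
With ω = v/R, the kinetic energy at speed v is ½(1+k)Mv² = (3/4)Mv².
Energy conservation from release (height h) to the top (height 2r): Mgh = Mg(2r) + (3/4)M·gr.
Thus h_min = 2r + (1+k)r/2 = r(2 + 1.5/2) = 0.36 × 2.75 ≈ 0.990 m.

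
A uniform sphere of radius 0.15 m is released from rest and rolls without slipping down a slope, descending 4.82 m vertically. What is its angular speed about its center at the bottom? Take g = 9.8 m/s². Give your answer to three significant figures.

Here I = (2/5)MR², so the shape factor k = I/(MR²) = 0.4.
Since it rolls without slipping, ω = v/R and KE = ½Mv² + ½Iω² = ½(1+k)Mv² = (7/10)Mv².
Energy conservation Mgh = ½(1+k)Mv² gives v = √(2gh/(1+k)) = √(2 × 9.8 × 4.82 / 1.4) = 8.215 m/s.
The angular speed follows from ω = v/R = 8.215/0.15 ≈ 54.8 rad/s.

ω ≈ 54.8 rad/s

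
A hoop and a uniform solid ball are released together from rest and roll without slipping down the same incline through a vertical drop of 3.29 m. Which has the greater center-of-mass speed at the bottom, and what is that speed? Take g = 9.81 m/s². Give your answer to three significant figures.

For rolling without slipping, Mgh = ½(1+k)Mv² where k = I/(MR²), so v = √(2gh/(1+k)).
Hoop: k = 1, giving v = √(2×9.81×3.29/2) = 5.681 m/s.
Uniform solid ball: k = 0.4, giving v = √(2×9.81×3.29/1.4) = 6.79 m/s.
The smaller k wins: the uniform solid ball, at ≈ 6.79 m/s.

the uniform solid ball, at v ≈ 6.79 m/s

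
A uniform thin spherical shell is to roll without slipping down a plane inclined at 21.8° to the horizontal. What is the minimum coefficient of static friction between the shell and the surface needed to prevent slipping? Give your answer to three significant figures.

μ_min ≈ 0.160

For this body I = (2/3)MR², i.e. k = I/(MR²) = 2/3.
Newton's second law down the slope: Mg sinθ − f = Ma. The torque equation fR = Iα (with α = a/R) gives f = kMa.
These give a = g sinθ/(1+k) and the required friction f = kMg sinθ/(1+k).
The normal force is N = Mg cosθ, so μ_min = f/N = k tanθ/(1+k).
μ_min = (2/3) × tan21.8° / 1.667 ≈ 0.160.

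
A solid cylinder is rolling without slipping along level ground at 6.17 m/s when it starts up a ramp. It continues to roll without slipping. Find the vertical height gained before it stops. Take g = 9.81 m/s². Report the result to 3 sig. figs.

h ≈ 2.91 m

Here I = (1/2)MR², so the shape factor k = I/(MR²) = 0.5.
The rolling condition ω = v/R makes the rotational term ½I(v/R)² = ½kMv², so KE_total = ½(1+k)Mv² = (3/4)Mv².
All of this converts to potential energy at the highest point: (3/4)Mv₀² = Mgh.
Thus h = (1+k)v₀²/(2g) = 1.5 × 6.17² / (2 × 9.81) ≈ 2.91 m.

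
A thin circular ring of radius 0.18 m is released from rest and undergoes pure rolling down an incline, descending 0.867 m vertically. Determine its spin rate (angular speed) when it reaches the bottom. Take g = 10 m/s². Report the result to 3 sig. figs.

For this body I = MR², i.e. k = I/(MR²) = 1.
Since it rolls without slipping, ω = v/R and KE = ½Mv² + ½Iω² = ½(1+k)Mv² = Mv².
Energy conservation Mgh = ½(1+k)Mv² gives v = √(2gh/(1+k)) = √(2 × 10 × 0.867 / 2) = 2.944 m/s.
Then ω = v/R = 2.944 / 0.18 ≈ 16.4 rad/s.

ω ≈ 16.4 rad/s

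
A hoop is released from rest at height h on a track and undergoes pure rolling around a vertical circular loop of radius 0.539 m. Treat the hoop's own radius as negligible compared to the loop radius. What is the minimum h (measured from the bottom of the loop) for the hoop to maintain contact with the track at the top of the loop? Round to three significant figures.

With I = MR², the ratio k = I/(MR²) is 1.
At the top, contact is just lost when gravity alone supplies the centripetal force: Mg = Mv_top²/r, i.e. v_top² = gr.
With ω = v/R, the kinetic energy at speed v is ½(1+k)Mv² = Mv².
Energy conservation from release (height h) to the top (height 2r): Mgh = Mg(2r) + M·gr.
Thus h_min = 2r + (1+k)r/2 = r(2 + 2/2) = 0.539 × 3 ≈ 1.62 m.

h_min ≈ 1.62 m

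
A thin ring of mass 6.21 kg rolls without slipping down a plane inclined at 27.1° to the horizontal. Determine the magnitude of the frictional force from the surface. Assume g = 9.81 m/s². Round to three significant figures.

With I = MR², the ratio k = I/(MR²) is 1.
Along the incline Mg sinθ − f = Ma, and torque about the center fR = Iα = kMR²(a/R) gives f = kMa.
Combining, a = g sinθ/(1+k) and f = kMa = kMg sinθ/(1+k).
f = 1 × 6.21 × 9.81 × sin27.1° / 2 ≈ 13.9 N.

f ≈ 13.9 N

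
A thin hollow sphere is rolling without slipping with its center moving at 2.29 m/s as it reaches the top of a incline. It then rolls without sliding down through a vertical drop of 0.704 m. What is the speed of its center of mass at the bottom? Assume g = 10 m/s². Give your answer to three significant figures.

v ≈ 3.70 m/s

The moment of inertia is (2/3)MR², giving k ≡ I/(MR²) = 2/3.
Since it rolls without slipping, ω = v/R and KE = ½Mv² + ½Iω² = ½(1+k)Mv² = (5/6)Mv².
Energy conservation: (5/6)Mv₀² + Mgh = (5/6)Mv², so v² = v₀² + 2gh/(1+k).
v = √(2.29² + 2×10×0.704/1.667) = √13.69 ≈ 3.70 m/s.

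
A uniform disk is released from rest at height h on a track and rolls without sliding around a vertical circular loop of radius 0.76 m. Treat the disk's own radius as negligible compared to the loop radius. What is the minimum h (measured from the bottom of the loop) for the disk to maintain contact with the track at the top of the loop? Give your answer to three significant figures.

With I = (1/2)MR², the ratio k = I/(MR²) is 0.5.
At the top, contact is just lost when gravity alone supplies the centripetal force: Mg = Mv_top²/r, i.e. v_top² = gr.
With ω = v/R, the kinetic energy at speed v is ½(1+k)Mv² = (3/4)Mv².
Energy conservation from release (height h) to the top (height 2r): Mgh = Mg(2r) + (3/4)M·gr.
Thus h_min = 2r + (1+k)r/2 = r(2 + 1.5/2) = 0.76 × 2.75 ≈ 2.09 m.

h_min ≈ 2.09 m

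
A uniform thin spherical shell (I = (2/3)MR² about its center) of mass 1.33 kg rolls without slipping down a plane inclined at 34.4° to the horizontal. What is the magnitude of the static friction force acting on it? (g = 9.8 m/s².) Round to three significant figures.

The moment of inertia is (2/3)MR², giving k ≡ I/(MR²) = 2/3.
Newton's second law down the slope: Mg sinθ − f = Ma. The torque equation fR = Iα (with α = a/R) gives f = kMa.
Combining, a = g sinθ/(1+k) and f = kMa = kMg sinθ/(1+k).
f = (2/3) × 1.33 × 9.8 × sin34.4° / 1.667 ≈ 2.95 N.

f ≈ 2.95 N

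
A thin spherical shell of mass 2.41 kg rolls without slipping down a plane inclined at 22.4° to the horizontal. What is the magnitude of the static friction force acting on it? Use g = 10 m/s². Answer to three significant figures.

f ≈ 3.67 N

With I = (2/3)MR², the ratio k = I/(MR²) is 2/3.
Along the incline Mg sinθ − f = Ma, and torque about the center fR = Iα = kMR²(a/R) gives f = kMa.
Combining, a = g sinθ/(1+k) and f = kMa = kMg sinθ/(1+k).
f = (2/3) × 2.41 × 10 × sin22.4° / 1.667 ≈ 3.67 N.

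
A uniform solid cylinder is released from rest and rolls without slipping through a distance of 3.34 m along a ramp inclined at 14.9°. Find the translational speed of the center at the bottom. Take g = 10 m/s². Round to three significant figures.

For this body I = (1/2)MR², i.e. k = I/(MR²) = 0.5.
The rolling condition ω = v/R makes the rotational term ½I(v/R)² = ½kMv², so KE_total = ½(1+k)Mv² = (3/4)Mv².
The vertical drop is h = L sinθ = 3.34 × sin14.9° = 0.8588 m.
Setting Mgh = (3/4)Mv² gives v = √(2gh/(1+k)) = √(2·10·0.8588/1.5) ≈ 3.38 m/s.

v ≈ 3.38 m/s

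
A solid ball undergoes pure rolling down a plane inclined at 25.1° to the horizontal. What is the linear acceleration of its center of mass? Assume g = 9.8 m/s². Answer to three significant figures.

For this body I = (2/5)MR², i.e. k = I/(MR²) = 0.4.
Along the incline Mg sinθ − f = Ma, and torque about the center fR = Iα = kMR²(a/R) gives f = kMa.
Eliminating f: Mg sinθ = (1+k)Ma, so a = g sinθ/(1+k) = 9.8 × sin25.1° / 1.4 ≈ 2.97 m/s².

a ≈ 2.97 m/s²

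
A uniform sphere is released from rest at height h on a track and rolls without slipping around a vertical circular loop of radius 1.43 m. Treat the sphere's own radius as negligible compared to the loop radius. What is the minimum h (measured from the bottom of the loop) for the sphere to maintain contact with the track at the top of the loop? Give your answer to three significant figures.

The moment of inertia is (2/5)MR², giving k ≡ I/(MR²) = 0.4.
At the top of the loop, the minimum-contact condition is Mg = Mv_top²/r, so v_top² = gr.
With ω = v/R, the kinetic energy at speed v is ½(1+k)Mv² = (7/10)Mv².
Energy conservation from release (height h) to the top (height 2r): Mgh = Mg(2r) + (7/10)M·gr.
Thus h_min = 2r + (1+k)r/2 = r(2 + 1.4/2) = 1.43 × 2.7 ≈ 3.86 m.

h_min ≈ 3.86 m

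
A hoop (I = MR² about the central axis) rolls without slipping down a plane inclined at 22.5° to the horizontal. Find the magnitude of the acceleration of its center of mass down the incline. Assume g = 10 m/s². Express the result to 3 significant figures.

The moment of inertia is MR², giving k ≡ I/(MR²) = 1.
Translational: Mg sinθ − f = Ma. Rotational about the CM: fR = Iα = kMRa, so f = kMa.
Eliminating f: Mg sinθ = (1+k)Ma, so a = g sinθ/(1+k) = 10 × sin22.5° / 2 ≈ 1.91 m/s².

a ≈ 1.91 m/s²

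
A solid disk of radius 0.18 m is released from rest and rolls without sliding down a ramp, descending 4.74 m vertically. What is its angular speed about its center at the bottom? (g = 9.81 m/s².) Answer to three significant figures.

The moment of inertia is (1/2)MR², giving k ≡ I/(MR²) = 0.5.
Rolling without slipping gives ω = v/R, so the total kinetic energy is ½Mv² + ½Iω² = ½(1+k)Mv² = (3/4)Mv².
Energy conservation Mgh = ½(1+k)Mv² gives v = √(2gh/(1+k)) = √(2 × 9.81 × 4.74 / 1.5) = 7.874 m/s.
The angular speed follows from ω = v/R = 7.874/0.18 ≈ 43.7 rad/s.

ω ≈ 43.7 rad/s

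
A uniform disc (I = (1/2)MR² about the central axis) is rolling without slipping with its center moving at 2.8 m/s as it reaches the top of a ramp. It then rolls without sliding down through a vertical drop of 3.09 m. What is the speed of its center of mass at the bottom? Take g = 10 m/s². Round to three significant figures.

The moment of inertia is (1/2)MR², giving k ≡ I/(MR²) = 0.5.
The rolling condition ω = v/R makes the rotational term ½I(v/R)² = ½kMv², so KE_total = ½(1+k)Mv² = (3/4)Mv².
Energy conservation: (3/4)Mv₀² + Mgh = (3/4)Mv², so v² = v₀² + 2gh/(1+k).
v = √(2.8² + 2×10×3.09/1.5) = √49.04 ≈ 7.00 m/s.

v ≈ 7.00 m/s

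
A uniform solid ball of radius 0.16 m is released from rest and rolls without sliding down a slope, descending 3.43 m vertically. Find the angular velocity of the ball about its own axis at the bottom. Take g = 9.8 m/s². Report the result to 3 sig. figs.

With I = (2/5)MR², the ratio k = I/(MR²) is 0.4.
Rolling without slipping gives ω = v/R, so the total kinetic energy is ½Mv² + ½Iω² = ½(1+k)Mv² = (7/10)Mv².
Energy conservation Mgh = ½(1+k)Mv² gives v = √(2gh/(1+k)) = √(2 × 9.8 × 3.43 / 1.4) = 6.93 m/s.
Then ω = v/R = 6.93 / 0.16 ≈ 43.3 rad/s.

ω ≈ 43.3 rad/s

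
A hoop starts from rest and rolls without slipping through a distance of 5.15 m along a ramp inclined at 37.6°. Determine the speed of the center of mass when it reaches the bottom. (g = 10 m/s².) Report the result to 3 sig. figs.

v ≈ 5.61 m/s

Here I = MR², so the shape factor k = I/(MR²) = 1.
Rolling without slipping gives ω = v/R, so the total kinetic energy is ½Mv² + ½Iω² = ½(1+k)Mv² = Mv².
The vertical drop is h = L sinθ = 5.15 × sin37.6° = 3.142 m.
Setting Mgh = Mv² gives v = √(2gh/(1+k)) = √(2·10·3.142/2) ≈ 5.61 m/s.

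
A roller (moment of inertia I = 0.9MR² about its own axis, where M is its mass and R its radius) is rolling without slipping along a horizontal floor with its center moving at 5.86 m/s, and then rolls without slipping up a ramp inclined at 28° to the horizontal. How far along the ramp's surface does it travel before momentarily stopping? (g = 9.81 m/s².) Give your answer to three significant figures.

For this body I = 0.9MR², i.e. k = I/(MR²) = 0.9.
Since it rolls without slipping, ω = v/R and KE = ½Mv² + ½Iω² = ½(1+k)Mv² = (19/20)Mv².
Setting this equal to Mgh gives the vertical rise h = (1+k)v₀²/(2g) = 1.9×5.86²/(2×9.81) = 3.325 m.
The distance along the slope is d = h/sinθ = 3.325/sin28° ≈ 7.08 m.

d ≈ 7.08 m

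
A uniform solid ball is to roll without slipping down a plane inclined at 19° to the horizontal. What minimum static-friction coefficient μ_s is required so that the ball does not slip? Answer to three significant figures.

For this body I = (2/5)MR², i.e. k = I/(MR²) = 0.4.
Newton's second law down the slope: Mg sinθ − f = Ma. The torque equation fR = Iα (with α = a/R) gives f = kMa.
These give a = g sinθ/(1+k) and the required friction f = kMg sinθ/(1+k).
The normal force is N = Mg cosθ, so μ_min = f/N = k tanθ/(1+k).
μ_min = 0.4 × tan19° / 1.4 ≈ 0.0984.

μ_min ≈ 0.0984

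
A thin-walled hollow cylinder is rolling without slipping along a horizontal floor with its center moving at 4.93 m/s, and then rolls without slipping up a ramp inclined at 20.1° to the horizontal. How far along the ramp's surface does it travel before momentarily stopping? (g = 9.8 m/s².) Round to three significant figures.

The moment of inertia is MR², giving k ≡ I/(MR²) = 1.
Pure rolling means v = ωR; then KE = ½Mv² + ½I(v/R)² = ½(1+k)Mv² = Mv².
Setting this equal to Mgh gives the vertical rise h = (1+k)v₀²/(2g) = 2×4.93²/(2×9.8) = 2.48 m.
The distance along the slope is d = h/sinθ = 2.48/sin20.1° ≈ 7.22 m.

d ≈ 7.22 m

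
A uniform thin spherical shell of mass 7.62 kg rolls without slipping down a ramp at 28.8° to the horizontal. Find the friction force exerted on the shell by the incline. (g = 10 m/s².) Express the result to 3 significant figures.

The moment of inertia is (2/3)MR², giving k ≡ I/(MR²) = 2/3.
Newton's second law down the slope: Mg sinθ − f = Ma. The torque equation fR = Iα (with α = a/R) gives f = kMa.
Combining, a = g sinθ/(1+k) and f = kMa = kMg sinθ/(1+k).
f = (2/3) × 7.62 × 10 × sin28.8° / 1.667 ≈ 14.7 N.

f ≈ 14.7 N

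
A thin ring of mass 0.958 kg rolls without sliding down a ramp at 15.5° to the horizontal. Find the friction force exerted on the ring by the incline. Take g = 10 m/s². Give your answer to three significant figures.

f ≈ 1.28 N

The moment of inertia is MR², giving k ≡ I/(MR²) = 1.
Along the incline Mg sinθ − f = Ma, and torque about the center fR = Iα = kMR²(a/R) gives f = kMa.
Combining, a = g sinθ/(1+k) and f = kMa = kMg sinθ/(1+k).
f = 1 × 0.958 × 10 × sin15.5° / 2 ≈ 1.28 N.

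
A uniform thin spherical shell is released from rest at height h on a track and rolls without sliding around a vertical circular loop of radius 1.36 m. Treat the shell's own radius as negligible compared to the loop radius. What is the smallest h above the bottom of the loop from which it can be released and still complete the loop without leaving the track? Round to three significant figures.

For this body I = (2/3)MR², i.e. k = I/(MR²) = 2/3.
At the top of the loop, the minimum-contact condition is Mg = Mv_top²/r, so v_top² = gr.
With ω = v/R, the kinetic energy at speed v is ½(1+k)Mv² = (5/6)Mv².
Energy conservation from release (height h) to the top (height 2r): Mgh = Mg(2r) + (5/6)M·gr.
Thus h_min = 2r + (1+k)r/2 = r(2 + 1.667/2) = 1.36 × 2.833 ≈ 3.85 m.

h_min ≈ 3.85 m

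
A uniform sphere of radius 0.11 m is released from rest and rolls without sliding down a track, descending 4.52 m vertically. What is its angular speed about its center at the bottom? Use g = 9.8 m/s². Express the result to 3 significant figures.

ω ≈ 72.3 rad/s

With I = (2/5)MR², the ratio k = I/(MR²) is 0.4.
Since it rolls without slipping, ω = v/R and KE = ½Mv² + ½Iω² = ½(1+k)Mv² = (7/10)Mv².
Energy conservation Mgh = ½(1+k)Mv² gives v = √(2gh/(1+k)) = √(2 × 9.8 × 4.52 / 1.4) = 7.955 m/s.
Then ω = v/R = 7.955 / 0.11 ≈ 72.3 rad/s.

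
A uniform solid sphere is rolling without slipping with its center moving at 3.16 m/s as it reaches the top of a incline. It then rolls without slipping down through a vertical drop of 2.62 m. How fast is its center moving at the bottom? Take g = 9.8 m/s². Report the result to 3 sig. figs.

The moment of inertia is (2/5)MR², giving k ≡ I/(MR²) = 0.4.
Since it rolls without slipping, ω = v/R and KE = ½Mv² + ½Iω² = ½(1+k)Mv² = (7/10)Mv².
Energy conservation: (7/10)Mv₀² + Mgh = (7/10)Mv², so v² = v₀² + 2gh/(1+k).
v = √(3.16² + 2×9.8×2.62/1.4) = √46.67 ≈ 6.83 m/s.

v ≈ 6.83 m/s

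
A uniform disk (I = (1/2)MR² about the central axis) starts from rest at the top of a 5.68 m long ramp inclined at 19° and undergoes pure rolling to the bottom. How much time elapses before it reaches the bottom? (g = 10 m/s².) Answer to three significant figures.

Here I = (1/2)MR², so the shape factor k = I/(MR²) = 0.5.
Newton's second law down the slope: Mg sinθ − f = Ma. The torque equation fR = Iα (with α = a/R) gives f = kMa.
Hence a = g sinθ/(1+k) = 10×sin19°/1.5 = 2.17 m/s².
Starting from rest, L = ½at², so t = √(2L/a) = √(2×5.68/2.17) ≈ 2.29 s.

t ≈ 2.29 s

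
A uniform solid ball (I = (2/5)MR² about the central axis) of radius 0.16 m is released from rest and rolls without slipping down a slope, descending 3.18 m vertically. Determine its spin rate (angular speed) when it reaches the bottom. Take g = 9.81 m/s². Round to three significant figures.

With I = (2/5)MR², the ratio k = I/(MR²) is 0.4.
Since it rolls without slipping, ω = v/R and KE = ½Mv² + ½Iω² = ½(1+k)Mv² = (7/10)Mv².
Energy conservation Mgh = ½(1+k)Mv² gives v = √(2gh/(1+k)) = √(2 × 9.81 × 3.18 / 1.4) = 6.676 m/s.
The angular speed follows from ω = v/R = 6.676/0.16 ≈ 41.7 rad/s.

ω ≈ 41.7 rad/s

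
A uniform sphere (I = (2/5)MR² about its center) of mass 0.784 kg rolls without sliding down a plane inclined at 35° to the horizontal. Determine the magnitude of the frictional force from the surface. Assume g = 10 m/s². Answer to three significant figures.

For this body I = (2/5)MR², i.e. k = I/(MR²) = 0.4.
Translational: Mg sinθ − f = Ma. Rotational about the CM: fR = Iα = kMRa, so f = kMa.
Combining, a = g sinθ/(1+k) and f = kMa = kMg sinθ/(1+k).
f = 0.4 × 0.784 × 10 × sin35° / 1.4 ≈ 1.28 N.

f ≈ 1.28 N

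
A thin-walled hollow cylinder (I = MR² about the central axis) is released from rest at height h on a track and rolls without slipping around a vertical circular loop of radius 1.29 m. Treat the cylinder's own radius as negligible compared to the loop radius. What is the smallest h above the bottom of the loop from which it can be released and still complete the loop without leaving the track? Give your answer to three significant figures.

h_min ≈ 3.87 m

The moment of inertia is MR², giving k ≡ I/(MR²) = 1.
At the top, contact is just lost when gravity alone supplies the centripetal force: Mg = Mv_top²/r, i.e. v_top² = gr.
With ω = v/R, the kinetic energy at speed v is ½(1+k)Mv² = Mv².
Energy conservation from release (height h) to the top (height 2r): Mgh = Mg(2r) + M·gr.
Thus h_min = 2r + (1+k)r/2 = r(2 + 2/2) = 1.29 × 3 ≈ 3.87 m.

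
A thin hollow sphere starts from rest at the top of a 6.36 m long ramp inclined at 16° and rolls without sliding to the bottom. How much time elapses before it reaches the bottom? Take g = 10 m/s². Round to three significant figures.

Here I = (2/3)MR², so the shape factor k = I/(MR²) = 2/3.
Translational: Mg sinθ − f = Ma. Rotational about the CM: fR = Iα = kMRa, so f = kMa.
Hence a = g sinθ/(1+k) = 10×sin16°/1.667 = 1.654 m/s².
With constant a from rest, t = √(2L/a) = √(2·6.36/1.654) ≈ 2.77 s.

t ≈ 2.77 s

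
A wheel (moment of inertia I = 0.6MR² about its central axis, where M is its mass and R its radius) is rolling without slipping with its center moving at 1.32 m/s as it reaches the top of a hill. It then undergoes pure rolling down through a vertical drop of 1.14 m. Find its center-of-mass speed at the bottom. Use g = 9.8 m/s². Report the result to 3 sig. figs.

v ≈ 3.96 m/s

For this body I = 0.6MR², i.e. k = I/(MR²) = 0.6.
Rolling without slipping gives ω = v/R, so the total kinetic energy is ½Mv² + ½Iω² = ½(1+k)Mv² = (4/5)Mv².
Conserving energy between top and bottom: (4/5)Mv² = (4/5)Mv₀² + Mgh, hence v² = v₀² + 2gh/(1+k).
v = √(1.32² + 2×9.8×1.14/1.6) = √15.71 ≈ 3.96 m/s.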